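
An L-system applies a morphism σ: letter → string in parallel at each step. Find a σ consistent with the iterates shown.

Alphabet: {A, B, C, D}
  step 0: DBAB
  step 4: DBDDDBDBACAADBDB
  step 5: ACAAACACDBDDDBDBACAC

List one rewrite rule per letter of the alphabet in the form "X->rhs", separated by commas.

A->DB, B->C, C->DD, D->A

  step 4 ⇒ step 5: DBDDDBDBACAADBDB ⇒ A·C·A·A·A·C·A·C·DB·DD·DB·DB·A·C·A·C
    A ↦ DB
    B ↦ C
    C ↦ DD
    D ↦ A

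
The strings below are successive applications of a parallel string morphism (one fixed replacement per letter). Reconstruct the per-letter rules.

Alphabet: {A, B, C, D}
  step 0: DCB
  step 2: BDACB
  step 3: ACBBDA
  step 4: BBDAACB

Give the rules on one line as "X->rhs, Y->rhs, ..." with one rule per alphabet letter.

A->B, B->A, C->BD, D->C

  step 3 ⇒ step 4: ACBBDA ⇒ B·BD·A·A·C·B
    A ↦ B
    B ↦ A
    C ↦ BD
    D ↦ C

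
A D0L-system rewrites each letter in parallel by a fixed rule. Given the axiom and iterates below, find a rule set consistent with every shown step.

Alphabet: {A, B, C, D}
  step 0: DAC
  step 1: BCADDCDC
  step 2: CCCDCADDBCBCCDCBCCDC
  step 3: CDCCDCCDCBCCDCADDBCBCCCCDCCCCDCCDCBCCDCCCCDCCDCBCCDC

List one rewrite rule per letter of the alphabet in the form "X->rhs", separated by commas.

  step 2 ⇒ step 3: CCCDCADDBCBCCDCBCCDC ⇒ CDC·CDC·CDC·BC·CDC·ADD·BC·BC·CC·CDC·CC·CDC·CDC·BC·CDC·CC·CDC·CDC·BC·CDC
    A ↦ ADD
    B ↦ CC
    C ↦ CDC
    D ↦ BC

A->ADD, B->CC, C->CDC, D->BC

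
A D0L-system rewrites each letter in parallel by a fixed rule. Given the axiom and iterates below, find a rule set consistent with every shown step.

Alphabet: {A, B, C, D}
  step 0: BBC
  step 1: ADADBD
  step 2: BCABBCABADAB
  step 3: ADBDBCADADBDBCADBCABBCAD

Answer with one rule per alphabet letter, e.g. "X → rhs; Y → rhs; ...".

A->BC, B->AD, C->BD, D->AB

  step 2 ⇒ step 3: BCABBCABADAB ⇒ AD·BD·BC·AD·AD·BD·BC·AD·BC·AB·BC·AD
    A ↦ BC
    B ↦ AD
    C ↦ BD
    D ↦ AB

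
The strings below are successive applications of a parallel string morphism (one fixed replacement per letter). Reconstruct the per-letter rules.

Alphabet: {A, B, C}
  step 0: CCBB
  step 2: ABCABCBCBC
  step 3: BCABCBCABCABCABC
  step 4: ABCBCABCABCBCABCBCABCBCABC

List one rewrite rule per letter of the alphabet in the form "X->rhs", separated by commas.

A->BC, B->A, C->BC

  step 3 ⇒ step 4: BCABCBCABCABCABC ⇒ A·BC·BC·A·BC·A·BC·BC·A·BC·BC·A·BC·BC·A·BC
    A ↦ BC
    B ↦ A
    C ↦ BC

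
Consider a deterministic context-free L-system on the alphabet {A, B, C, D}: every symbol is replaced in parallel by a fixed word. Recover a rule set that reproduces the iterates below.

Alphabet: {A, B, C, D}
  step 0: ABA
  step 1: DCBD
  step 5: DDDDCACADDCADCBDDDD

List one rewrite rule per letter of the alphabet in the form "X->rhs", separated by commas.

A->D, B->CB, C->D, D->CA

  step 0 ⇒ step 1: ABA ⇒ D·CB·D
    A ↦ D
    B ↦ CB
    C ↦ D  (constrained at step 1)
    D ↦ CA  (constrained at step 1)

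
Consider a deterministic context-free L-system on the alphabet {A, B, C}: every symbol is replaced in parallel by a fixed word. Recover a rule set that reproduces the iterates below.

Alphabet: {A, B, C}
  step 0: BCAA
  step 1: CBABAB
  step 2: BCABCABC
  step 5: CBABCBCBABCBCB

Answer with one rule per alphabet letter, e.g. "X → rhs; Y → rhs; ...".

A->AB, B->C, C->B

  step 1 ⇒ step 2: CBABAB ⇒ B·C·AB·C·AB·C
    A ↦ AB
    B ↦ C
    C ↦ B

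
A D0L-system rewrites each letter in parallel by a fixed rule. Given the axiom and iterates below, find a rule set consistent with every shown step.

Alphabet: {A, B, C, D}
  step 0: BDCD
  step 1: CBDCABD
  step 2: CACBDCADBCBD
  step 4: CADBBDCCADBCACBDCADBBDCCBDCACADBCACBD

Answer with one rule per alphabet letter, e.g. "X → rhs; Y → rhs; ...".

A->DB, B->C, C->CA, D->BD

  step 1 ⇒ step 2: CBDCABD ⇒ CA·C·BD·CA·DB·C·BD
    A ↦ DB
    B ↦ C
    C ↦ CA
    D ↦ BD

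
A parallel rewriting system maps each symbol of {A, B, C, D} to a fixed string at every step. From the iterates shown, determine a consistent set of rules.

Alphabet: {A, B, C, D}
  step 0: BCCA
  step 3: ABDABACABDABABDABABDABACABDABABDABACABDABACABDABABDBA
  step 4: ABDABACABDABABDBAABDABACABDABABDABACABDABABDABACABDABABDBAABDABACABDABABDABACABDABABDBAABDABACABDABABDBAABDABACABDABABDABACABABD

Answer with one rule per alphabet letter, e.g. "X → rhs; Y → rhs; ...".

  step 3 ⇒ step 4: ABDABACABDABABDABABDABACABDABABDABACABDABACABDABABDBA ⇒ ABD·AB·AC·ABD·AB·ABD·BA·ABD·AB·AC·ABD·AB·ABD·AB·AC·ABD·AB·ABD·AB·AC·ABD·AB·ABD·BA·ABD·AB·AC·ABD·AB·ABD·AB·AC·ABD·AB·ABD·BA·ABD·AB·AC·ABD·AB·ABD·BA·ABD·AB·AC·ABD·AB·ABD·AB·AC·AB·ABD
    A ↦ ABD
    B ↦ AB
    C ↦ BA
    D ↦ AC

A->ABD, B->AB, C->BA, D->AC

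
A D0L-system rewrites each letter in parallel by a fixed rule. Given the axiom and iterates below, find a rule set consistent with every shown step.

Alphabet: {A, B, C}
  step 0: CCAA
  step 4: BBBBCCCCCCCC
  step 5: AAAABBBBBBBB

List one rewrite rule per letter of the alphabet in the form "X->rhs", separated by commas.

  step 4 ⇒ step 5: BBBBCCCCCCCC ⇒ A·A·A·A·B·B·B·B·B·B·B·B
    B ↦ A
    C ↦ B
    A ↦ CC  (constrained at step 0)

A->CC, B->A, C->B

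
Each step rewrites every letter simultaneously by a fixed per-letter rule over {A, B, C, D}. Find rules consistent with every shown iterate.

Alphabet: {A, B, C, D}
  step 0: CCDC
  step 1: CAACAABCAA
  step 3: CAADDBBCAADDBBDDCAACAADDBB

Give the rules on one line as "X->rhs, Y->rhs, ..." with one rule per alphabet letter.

  step 0 ⇒ step 1: CCDC ⇒ CAA·CAA·B·CAA
    C ↦ CAA
    D ↦ B
    A ↦ D  (constrained at step 1)
    B ↦ AAC  (constrained at step 1)

A->D, B->AAC, C->CAA, D->B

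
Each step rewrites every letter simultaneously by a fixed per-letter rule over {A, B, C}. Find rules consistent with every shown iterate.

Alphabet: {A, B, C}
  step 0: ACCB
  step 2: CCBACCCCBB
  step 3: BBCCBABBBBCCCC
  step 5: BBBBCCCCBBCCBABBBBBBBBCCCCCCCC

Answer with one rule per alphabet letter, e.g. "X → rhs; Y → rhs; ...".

A->BA, B->CC, C->B

  step 2 ⇒ step 3: CCBACCCCBB ⇒ B·B·CC·BA·B·B·B·B·CC·CC
    A ↦ BA
    B ↦ CC
    C ↦ B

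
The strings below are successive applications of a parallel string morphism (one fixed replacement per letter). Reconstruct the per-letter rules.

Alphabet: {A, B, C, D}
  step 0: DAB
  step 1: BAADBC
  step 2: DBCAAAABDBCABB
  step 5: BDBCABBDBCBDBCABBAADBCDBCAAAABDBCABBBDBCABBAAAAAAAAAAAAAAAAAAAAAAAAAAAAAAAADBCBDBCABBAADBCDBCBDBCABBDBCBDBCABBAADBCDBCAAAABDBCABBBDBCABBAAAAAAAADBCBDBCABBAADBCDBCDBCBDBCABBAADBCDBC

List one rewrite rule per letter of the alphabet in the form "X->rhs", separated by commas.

  step 1 ⇒ step 2: BAADBC ⇒ DBC·AA·AA·B·DBC·ABB
    A ↦ AA
    B ↦ DBC
    C ↦ ABB
    D ↦ B

A->AA, B->DBC, C->ABB, D->B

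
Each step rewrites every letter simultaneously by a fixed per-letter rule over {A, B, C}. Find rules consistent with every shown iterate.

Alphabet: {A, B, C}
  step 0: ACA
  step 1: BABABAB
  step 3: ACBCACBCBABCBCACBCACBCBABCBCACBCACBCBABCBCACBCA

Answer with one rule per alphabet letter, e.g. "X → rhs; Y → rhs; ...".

  step 0 ⇒ step 1: ACA ⇒ BAB·A·BAB
    A ↦ BAB
    C ↦ A
    B ↦ CBC  (constrained at step 1)

A->BAB, B->CBC, C->A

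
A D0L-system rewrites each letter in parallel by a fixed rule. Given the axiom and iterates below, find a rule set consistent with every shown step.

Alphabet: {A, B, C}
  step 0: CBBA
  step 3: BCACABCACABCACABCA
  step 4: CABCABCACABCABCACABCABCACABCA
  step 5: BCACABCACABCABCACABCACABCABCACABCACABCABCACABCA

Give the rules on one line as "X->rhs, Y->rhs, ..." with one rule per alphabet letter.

  step 4 ⇒ step 5: CABCABCACABCABCACABCABCACABCA ⇒ B·CA·CA·B·CA·CA·B·CA·B·CA·CA·B·CA·CA·B·CA·B·CA·CA·B·CA·CA·B·CA·B·CA·CA·B·CA
    A ↦ CA
    B ↦ CA
    C ↦ B

A->CA, B->CA, C->B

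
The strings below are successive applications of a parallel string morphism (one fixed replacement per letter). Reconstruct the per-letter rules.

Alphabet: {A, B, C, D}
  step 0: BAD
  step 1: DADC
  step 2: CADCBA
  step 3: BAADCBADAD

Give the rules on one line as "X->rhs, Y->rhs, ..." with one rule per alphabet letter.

  step 2 ⇒ step 3: CADCBA ⇒ BA·AD·C·BA·D·AD
    A ↦ AD
    B ↦ D
    C ↦ BA
    D ↦ C

A->AD, B->D, C->BA, D->C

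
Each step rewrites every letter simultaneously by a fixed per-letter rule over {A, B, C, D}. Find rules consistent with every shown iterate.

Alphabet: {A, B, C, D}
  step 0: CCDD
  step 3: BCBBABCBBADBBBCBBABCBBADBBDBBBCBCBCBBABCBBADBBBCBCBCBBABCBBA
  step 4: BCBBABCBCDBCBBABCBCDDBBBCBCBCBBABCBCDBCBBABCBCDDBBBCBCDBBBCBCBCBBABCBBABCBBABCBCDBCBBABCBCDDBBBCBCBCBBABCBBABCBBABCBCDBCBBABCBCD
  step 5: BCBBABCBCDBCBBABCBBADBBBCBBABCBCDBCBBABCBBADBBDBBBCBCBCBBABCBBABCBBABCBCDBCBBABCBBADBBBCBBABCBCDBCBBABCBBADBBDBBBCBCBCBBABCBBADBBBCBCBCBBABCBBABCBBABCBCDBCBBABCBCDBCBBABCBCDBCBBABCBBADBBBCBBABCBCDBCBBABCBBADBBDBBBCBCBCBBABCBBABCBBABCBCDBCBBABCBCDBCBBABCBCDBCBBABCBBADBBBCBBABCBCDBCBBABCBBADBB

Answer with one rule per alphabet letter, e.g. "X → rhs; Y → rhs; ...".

A->D, B->BC, C->BBA, D->DBB

  step 4 ⇒ step 5: BCBBABCBCDBCBBABCBCDDBBBCBCBCBBABCBCDBCBBABCBCDDBBBCBCDBBBCBCBCBBABCBBABCBBABCBCDBCBBABCBCDDBBBCBCBCBBABCBBABCBBABCBCDBCBBABCBCD ⇒ BC·BBA·BC·BC·D·BC·BBA·BC·BBA·DBB·BC·BBA·BC·BC·D·BC·BBA·BC·BBA·DBB·DBB·BC·BC·BC·BBA·BC·BBA·BC·BBA·BC·BC·D·BC·BBA·BC·BBA·DBB·BC·BBA·BC·BC·D·BC·BBA·BC·BBA·DBB·DBB·BC·BC·BC·BBA·BC·BBA·DBB·BC·BC·BC·BBA·BC·BBA·BC·BBA·BC·BC·D·BC·BBA·BC·BC·D·BC·BBA·BC·BC·D·BC·BBA·BC·BBA·DBB·BC·BBA·BC·BC·D·BC·BBA·BC·BBA·DBB·DBB·BC·BC·BC·BBA·BC·BBA·BC·BBA·BC·BC·D·BC·BBA·BC·BC·D·BC·BBA·BC·BC·D·BC·BBA·BC·BBA·DBB·BC·BBA·BC·BC·D·BC·BBA·BC·BBA·DBB
    A ↦ D
    B ↦ BC
    C ↦ BBA
    D ↦ DBB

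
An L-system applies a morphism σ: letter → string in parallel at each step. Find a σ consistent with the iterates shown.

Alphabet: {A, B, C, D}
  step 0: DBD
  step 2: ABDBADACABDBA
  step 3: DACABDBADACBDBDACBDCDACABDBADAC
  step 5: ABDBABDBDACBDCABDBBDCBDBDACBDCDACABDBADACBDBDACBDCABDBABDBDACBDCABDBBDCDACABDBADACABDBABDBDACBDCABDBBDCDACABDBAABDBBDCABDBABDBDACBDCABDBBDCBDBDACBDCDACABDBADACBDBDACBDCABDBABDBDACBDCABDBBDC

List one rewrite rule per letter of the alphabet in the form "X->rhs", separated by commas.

  step 2 ⇒ step 3: ABDBADACABDBA ⇒ DAC·A·BDB·A·DAC·BDB·DAC·BDC·DAC·A·BDB·A·DAC
    A ↦ DAC
    B ↦ A
    C ↦ BDC
    D ↦ BDB

A->DAC, B->A, C->BDC, D->BDB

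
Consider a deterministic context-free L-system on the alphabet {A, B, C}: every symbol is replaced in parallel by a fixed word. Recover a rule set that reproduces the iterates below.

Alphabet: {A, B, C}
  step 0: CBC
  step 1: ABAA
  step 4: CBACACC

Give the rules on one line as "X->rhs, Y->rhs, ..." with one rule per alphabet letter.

  step 0 ⇒ step 1: CBC ⇒ A·BA·A
    B ↦ BA
    C ↦ A
    A ↦ C  (constrained at step 1)

A->C, B->BA, C->A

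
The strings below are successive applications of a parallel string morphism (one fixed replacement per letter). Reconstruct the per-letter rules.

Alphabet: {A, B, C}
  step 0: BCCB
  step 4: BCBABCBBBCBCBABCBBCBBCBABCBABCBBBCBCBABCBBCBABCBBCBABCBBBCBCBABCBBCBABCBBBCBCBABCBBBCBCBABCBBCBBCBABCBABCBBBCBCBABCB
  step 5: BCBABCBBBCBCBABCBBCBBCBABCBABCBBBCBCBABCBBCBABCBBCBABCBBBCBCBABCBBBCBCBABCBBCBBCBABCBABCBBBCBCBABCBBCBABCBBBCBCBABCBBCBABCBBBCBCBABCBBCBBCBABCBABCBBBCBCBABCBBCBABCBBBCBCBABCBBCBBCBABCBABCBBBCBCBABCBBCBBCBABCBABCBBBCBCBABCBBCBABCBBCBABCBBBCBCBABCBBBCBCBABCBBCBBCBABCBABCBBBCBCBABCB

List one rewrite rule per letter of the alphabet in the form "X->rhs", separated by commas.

A->BBC, B->BCB, C->A

  step 4 ⇒ step 5: BCBABCBBBCBCBABCBBCBBCBABCBABCBBBCBCBABCBBCBABCBBCBABCBBBCBCBABCBBCBABCBBBCBCBABCBBBCBCBABCBBCBBCBABCBABCBBBCBCBABCB ⇒ BCB·A·BCB·BBC·BCB·A·BCB·BCB·BCB·A·BCB·A·BCB·BBC·BCB·A·BCB·BCB·A·BCB·BCB·A·BCB·BBC·BCB·A·BCB·BBC·BCB·A·BCB·BCB·BCB·A·BCB·A·BCB·BBC·BCB·A·BCB·BCB·A·BCB·BBC·BCB·A·BCB·BCB·A·BCB·BBC·BCB·A·BCB·BCB·BCB·A·BCB·A·BCB·BBC·BCB·A·BCB·BCB·A·BCB·BBC·BCB·A·BCB·BCB·BCB·A·BCB·A·BCB·BBC·BCB·A·BCB·BCB·BCB·A·BCB·A·BCB·BBC·BCB·A·BCB·BCB·A·BCB·BCB·A·BCB·BBC·BCB·A·BCB·BBC·BCB·A·BCB·BCB·BCB·A·BCB·A·BCB·BBC·BCB·A·BCB
    A ↦ BBC
    B ↦ BCB
    C ↦ A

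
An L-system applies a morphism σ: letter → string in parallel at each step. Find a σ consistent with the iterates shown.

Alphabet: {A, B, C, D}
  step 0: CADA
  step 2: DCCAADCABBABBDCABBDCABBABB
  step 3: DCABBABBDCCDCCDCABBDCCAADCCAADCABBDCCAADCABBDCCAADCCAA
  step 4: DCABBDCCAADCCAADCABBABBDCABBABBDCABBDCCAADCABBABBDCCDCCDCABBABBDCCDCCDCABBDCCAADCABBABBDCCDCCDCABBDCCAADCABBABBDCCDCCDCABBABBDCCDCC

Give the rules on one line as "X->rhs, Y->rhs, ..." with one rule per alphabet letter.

A->DCC, B->A, C->ABB, D->DC

  step 3 ⇒ step 4: DCABBABBDCCDCCDCABBDCCAADCCAADCABBDCCAADCABBDCCAADCCAA ⇒ DC·ABB·DCC·A·A·DCC·A·A·DC·ABB·ABB·DC·ABB·ABB·DC·ABB·DCC·A·A·DC·ABB·ABB·DCC·DCC·DC·ABB·ABB·DCC·DCC·DC·ABB·DCC·A·A·DC·ABB·ABB·DCC·DCC·DC·ABB·DCC·A·A·DC·ABB·ABB·DCC·DCC·DC·ABB·ABB·DCC·DCC
    A ↦ DCC
    B ↦ A
    C ↦ ABB
    D ↦ DC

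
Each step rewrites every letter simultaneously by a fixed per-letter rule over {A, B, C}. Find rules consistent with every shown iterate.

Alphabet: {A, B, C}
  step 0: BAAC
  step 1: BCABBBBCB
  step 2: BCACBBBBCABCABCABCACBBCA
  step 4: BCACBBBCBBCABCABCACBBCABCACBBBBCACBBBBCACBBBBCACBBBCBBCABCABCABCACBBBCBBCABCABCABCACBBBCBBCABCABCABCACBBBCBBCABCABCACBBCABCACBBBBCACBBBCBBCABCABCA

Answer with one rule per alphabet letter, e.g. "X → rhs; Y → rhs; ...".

A->BB, B->BCA, C->CB

  step 1 ⇒ step 2: BCABBBBCB ⇒ BCA·CB·BB·BCA·BCA·BCA·BCA·CB·BCA
    A ↦ BB
    B ↦ BCA
    C ↦ CB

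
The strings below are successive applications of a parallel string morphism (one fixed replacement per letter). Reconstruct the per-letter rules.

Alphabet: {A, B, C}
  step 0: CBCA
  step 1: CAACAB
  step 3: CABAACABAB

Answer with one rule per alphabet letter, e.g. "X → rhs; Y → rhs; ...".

A->B, B->A, C->CA

  step 0 ⇒ step 1: CBCA ⇒ CA·A·CA·B
    A ↦ B
    B ↦ A
    C ↦ CA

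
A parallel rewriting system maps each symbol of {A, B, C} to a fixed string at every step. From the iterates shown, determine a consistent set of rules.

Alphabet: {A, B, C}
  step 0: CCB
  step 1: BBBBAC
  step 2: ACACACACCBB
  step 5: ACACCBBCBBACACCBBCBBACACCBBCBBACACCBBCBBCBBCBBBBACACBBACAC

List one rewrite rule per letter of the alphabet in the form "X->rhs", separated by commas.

A->C, B->AC, C->BB

  step 1 ⇒ step 2: BBBBAC ⇒ AC·AC·AC·AC·C·BB
    A ↦ C
    B ↦ AC
    C ↦ BB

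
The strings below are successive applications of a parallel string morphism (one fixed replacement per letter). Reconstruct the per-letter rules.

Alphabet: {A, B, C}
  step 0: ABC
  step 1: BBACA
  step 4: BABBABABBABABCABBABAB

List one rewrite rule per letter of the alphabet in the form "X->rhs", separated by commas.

  step 0 ⇒ step 1: ABC ⇒ B·BA·CA
    A ↦ B
    B ↦ BA
    C ↦ CA

A->B, B->BA, C->CA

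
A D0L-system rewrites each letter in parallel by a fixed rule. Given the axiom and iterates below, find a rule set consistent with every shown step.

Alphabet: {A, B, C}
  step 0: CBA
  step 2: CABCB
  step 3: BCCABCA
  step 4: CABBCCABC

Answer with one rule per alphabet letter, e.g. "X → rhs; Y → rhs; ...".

  step 3 ⇒ step 4: BCCABCA ⇒ CA·B·B·C·CA·B·C
    A ↦ C
    B ↦ CA
    C ↦ B

A->C, B->CA, C->B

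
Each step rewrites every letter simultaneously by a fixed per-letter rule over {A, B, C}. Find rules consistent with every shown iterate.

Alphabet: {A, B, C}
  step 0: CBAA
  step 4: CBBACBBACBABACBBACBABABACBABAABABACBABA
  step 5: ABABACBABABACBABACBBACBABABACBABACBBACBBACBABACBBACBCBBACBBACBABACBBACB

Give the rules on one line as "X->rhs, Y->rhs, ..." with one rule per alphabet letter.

  step 4 ⇒ step 5: CBBACBBACBABACBBACBABABACBABAABABACBABA ⇒ A·BA·BA·CB·A·BA·BA·CB·A·BA·CB·BA·CB·A·BA·BA·CB·A·BA·CB·BA·CB·BA·CB·A·BA·CB·BA·CB·CB·BA·CB·BA·CB·A·BA·CB·BA·CB
    A ↦ CB
    B ↦ BA
    C ↦ A

A->CB, B->BA, C->A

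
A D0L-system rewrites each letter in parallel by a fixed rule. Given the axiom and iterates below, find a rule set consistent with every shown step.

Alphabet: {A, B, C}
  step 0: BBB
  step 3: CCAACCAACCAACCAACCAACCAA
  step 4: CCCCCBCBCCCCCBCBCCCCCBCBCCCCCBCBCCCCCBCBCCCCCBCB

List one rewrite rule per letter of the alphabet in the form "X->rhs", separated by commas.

A->CB, B->AA, C->CC

  step 3 ⇒ step 4: CCAACCAACCAACCAACCAACCAA ⇒ CC·CC·CB·CB·CC·CC·CB·CB·CC·CC·CB·CB·CC·CC·CB·CB·CC·CC·CB·CB·CC·CC·CB·CB
    A ↦ CB
    C ↦ CC
    B ↦ AA  (constrained at step 0)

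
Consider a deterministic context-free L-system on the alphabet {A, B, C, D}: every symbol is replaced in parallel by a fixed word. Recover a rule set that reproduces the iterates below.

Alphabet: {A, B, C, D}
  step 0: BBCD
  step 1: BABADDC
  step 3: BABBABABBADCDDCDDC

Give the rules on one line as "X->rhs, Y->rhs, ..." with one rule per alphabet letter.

  step 0 ⇒ step 1: BBCD ⇒ BA·BA·D·DC
    B ↦ BA
    C ↦ D
    D ↦ DC
    A ↦ B  (constrained at step 1)

A->B, B->BA, C->D, D->DC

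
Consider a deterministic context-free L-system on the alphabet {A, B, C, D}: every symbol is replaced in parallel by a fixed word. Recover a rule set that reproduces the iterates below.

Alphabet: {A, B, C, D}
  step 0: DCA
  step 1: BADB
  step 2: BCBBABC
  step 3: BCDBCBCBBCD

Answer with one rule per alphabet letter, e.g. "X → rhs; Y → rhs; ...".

A->B, B->BC, C->D, D->BA

  step 2 ⇒ step 3: BCBBABC ⇒ BC·D·BC·BC·B·BC·D
    A ↦ B
    B ↦ BC
    C ↦ D
  step 0 ⇒ step 1: DCA ⇒ BA·D·B
    D ↦ BA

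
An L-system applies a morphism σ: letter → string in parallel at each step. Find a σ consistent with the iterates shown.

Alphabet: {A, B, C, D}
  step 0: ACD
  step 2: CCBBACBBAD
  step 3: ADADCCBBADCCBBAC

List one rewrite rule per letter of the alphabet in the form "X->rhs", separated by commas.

  step 2 ⇒ step 3: CCBBACBBAD ⇒ AD·AD·C·C·BB·AD·C·C·BB·AC
    A ↦ BB
    B ↦ C
    C ↦ AD
    D ↦ AC

A->BB, B->C, C->AD, D->AC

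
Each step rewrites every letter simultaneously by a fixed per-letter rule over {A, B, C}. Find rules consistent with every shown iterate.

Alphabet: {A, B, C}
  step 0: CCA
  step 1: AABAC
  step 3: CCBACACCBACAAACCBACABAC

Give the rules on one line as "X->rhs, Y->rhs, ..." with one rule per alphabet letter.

  step 0 ⇒ step 1: CCA ⇒ A·A·BAC
    A ↦ BAC
    C ↦ A
    B ↦ CC  (constrained at step 1)

A->BAC, B->CC, C->A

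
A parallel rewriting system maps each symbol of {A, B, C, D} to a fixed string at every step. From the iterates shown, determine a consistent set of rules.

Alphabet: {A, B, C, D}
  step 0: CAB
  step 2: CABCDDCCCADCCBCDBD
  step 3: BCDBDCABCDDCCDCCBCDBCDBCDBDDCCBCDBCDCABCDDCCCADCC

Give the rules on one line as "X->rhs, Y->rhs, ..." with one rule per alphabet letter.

A->BD, B->CA, C->BCD, D->DCC

  step 2 ⇒ step 3: CABCDDCCCADCCBCDBD ⇒ BCD·BD·CA·BCD·DCC·DCC·BCD·BCD·BCD·BD·DCC·BCD·BCD·CA·BCD·DCC·CA·DCC
    A ↦ BD
    B ↦ CA
    C ↦ BCD
    D ↦ DCC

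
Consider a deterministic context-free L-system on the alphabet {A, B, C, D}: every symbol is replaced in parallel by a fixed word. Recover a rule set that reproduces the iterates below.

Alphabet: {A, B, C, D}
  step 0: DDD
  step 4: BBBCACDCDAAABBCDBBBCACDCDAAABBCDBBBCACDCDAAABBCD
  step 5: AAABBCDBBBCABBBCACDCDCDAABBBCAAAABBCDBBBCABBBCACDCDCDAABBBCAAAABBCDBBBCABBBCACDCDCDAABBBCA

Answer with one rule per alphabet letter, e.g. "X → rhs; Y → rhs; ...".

A->CD, B->A, C->BB, D->BCA

  step 4 ⇒ step 5: BBBCACDCDAAABBCDBBBCACDCDAAABBCDBBBCACDCDAAABBCD ⇒ A·A·A·BB·CD·BB·BCA·BB·BCA·CD·CD·CD·A·A·BB·BCA·A·A·A·BB·CD·BB·BCA·BB·BCA·CD·CD·CD·A·A·BB·BCA·A·A·A·BB·CD·BB·BCA·BB·BCA·CD·CD·CD·A·A·BB·BCA
    A ↦ CD
    B ↦ A
    C ↦ BB
    D ↦ BCA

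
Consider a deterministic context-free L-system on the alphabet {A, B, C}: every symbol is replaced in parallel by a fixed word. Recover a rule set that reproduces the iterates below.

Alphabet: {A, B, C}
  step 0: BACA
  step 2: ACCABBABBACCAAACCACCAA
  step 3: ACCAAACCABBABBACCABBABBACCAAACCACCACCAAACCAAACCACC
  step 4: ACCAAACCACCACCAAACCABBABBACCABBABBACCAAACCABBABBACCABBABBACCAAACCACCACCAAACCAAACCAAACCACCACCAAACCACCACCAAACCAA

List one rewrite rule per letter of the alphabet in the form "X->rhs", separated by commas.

A->ACC, B->ABB, C->A

  step 3 ⇒ step 4: ACCAAACCABBABBACCABBABBACCAAACCACCACCAAACCAAACCACC ⇒ ACC·A·A·ACC·ACC·ACC·A·A·ACC·ABB·ABB·ACC·ABB·ABB·ACC·A·A·ACC·ABB·ABB·ACC·ABB·ABB·ACC·A·A·ACC·ACC·ACC·A·A·ACC·A·A·ACC·A·A·ACC·ACC·ACC·A·A·ACC·ACC·ACC·A·A·ACC·A·A
    A ↦ ACC
    B ↦ ABB
    C ↦ A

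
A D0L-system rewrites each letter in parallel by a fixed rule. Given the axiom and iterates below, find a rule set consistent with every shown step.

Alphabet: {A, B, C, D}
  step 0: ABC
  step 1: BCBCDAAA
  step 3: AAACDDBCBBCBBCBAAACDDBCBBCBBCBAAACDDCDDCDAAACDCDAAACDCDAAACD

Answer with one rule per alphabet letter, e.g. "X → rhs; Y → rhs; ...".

A->BCB, B->CD, C->AAA, D->CDD

  step 0 ⇒ step 1: ABC ⇒ BCB·CD·AAA
    A ↦ BCB
    B ↦ CD
    C ↦ AAA
    D ↦ CDD  (constrained at step 1)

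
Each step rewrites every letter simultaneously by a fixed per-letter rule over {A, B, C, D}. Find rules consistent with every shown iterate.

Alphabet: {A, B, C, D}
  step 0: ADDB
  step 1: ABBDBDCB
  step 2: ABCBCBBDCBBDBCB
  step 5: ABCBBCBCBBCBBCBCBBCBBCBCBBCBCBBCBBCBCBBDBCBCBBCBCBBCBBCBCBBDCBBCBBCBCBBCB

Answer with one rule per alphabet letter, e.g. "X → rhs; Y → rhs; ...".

A->AB, B->CB, C->B, D->BD

  step 1 ⇒ step 2: ABBDBDCB ⇒ AB·CB·CB·BD·CB·BD·B·CB
    A ↦ AB
    B ↦ CB
    C ↦ B
    D ↦ BD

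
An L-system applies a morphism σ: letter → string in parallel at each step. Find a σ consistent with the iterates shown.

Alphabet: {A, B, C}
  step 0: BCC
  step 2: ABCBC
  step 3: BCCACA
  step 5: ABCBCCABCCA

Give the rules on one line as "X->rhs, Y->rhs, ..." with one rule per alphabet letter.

A->BC, B->C, C->A

  step 2 ⇒ step 3: ABCBC ⇒ BC·C·A·C·A
    A ↦ BC
    B ↦ C
    C ↦ A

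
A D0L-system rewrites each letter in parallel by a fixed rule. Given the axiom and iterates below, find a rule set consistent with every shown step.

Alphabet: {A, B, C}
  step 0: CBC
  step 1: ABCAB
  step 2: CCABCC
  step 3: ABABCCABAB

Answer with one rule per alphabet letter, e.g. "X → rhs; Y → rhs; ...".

  step 2 ⇒ step 3: CCABCC ⇒ AB·AB·C·C·AB·AB
    A ↦ C
    B ↦ C
    C ↦ AB

A->C, B->C, C->AB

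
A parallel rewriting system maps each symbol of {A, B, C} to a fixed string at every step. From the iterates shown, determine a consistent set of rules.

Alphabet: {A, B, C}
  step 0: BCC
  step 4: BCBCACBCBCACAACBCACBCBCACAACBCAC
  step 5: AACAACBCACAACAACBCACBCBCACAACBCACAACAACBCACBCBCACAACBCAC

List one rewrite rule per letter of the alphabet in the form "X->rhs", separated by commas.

  step 4 ⇒ step 5: BCBCACBCBCACAACBCACBCBCACAACBCAC ⇒ A·AC·A·AC·BC·AC·A·AC·A·AC·BC·AC·BC·BC·AC·A·AC·BC·AC·A·AC·A·AC·BC·AC·BC·BC·AC·A·AC·BC·AC
    A ↦ BC
    B ↦ A
    C ↦ AC

A->BC, B->A, C->AC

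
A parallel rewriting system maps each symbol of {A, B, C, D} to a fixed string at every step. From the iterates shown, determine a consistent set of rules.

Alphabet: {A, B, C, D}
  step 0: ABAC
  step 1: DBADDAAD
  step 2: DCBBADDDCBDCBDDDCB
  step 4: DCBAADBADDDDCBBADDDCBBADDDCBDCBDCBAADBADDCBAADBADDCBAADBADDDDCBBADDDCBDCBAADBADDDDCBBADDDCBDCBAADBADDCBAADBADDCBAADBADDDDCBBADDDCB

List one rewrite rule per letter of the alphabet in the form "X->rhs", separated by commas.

A->D, B->BAD, C->AAD, D->DCB

  step 1 ⇒ step 2: DBADDAAD ⇒ DCB·BAD·D·DCB·DCB·D·D·DCB
    A ↦ D
    B ↦ BAD
    D ↦ DCB
  step 0 ⇒ step 1: ABAC ⇒ D·BAD·D·AAD
    C ↦ AAD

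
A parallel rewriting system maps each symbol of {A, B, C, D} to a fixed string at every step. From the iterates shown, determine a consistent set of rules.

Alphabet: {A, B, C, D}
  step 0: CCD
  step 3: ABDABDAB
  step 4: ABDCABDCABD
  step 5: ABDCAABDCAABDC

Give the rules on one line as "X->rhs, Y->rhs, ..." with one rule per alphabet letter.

  step 4 ⇒ step 5: ABDCABDCABD ⇒ AB·D·C·A·AB·D·C·A·AB·D·C
    A ↦ AB
    B ↦ D
    C ↦ A
    D ↦ C

A->AB, B->D, C->A, D->C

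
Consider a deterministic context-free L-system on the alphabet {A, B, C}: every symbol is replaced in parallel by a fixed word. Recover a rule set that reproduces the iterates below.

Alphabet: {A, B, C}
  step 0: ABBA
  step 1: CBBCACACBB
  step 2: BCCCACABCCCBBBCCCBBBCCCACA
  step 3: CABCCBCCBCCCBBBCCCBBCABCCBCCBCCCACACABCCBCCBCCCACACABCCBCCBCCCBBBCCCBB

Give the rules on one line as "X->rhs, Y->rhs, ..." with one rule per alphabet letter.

  step 2 ⇒ step 3: BCCCACABCCCBBBCCCBBBCCCACA ⇒ CA·BCC·BCC·BCC·CBB·BCC·CBB·CA·BCC·BCC·BCC·CA·CA·CA·BCC·BCC·BCC·CA·CA·CA·BCC·BCC·BCC·CBB·BCC·CBB
    A ↦ CBB
    B ↦ CA
    C ↦ BCC

A->CBB, B->CA, C->BCC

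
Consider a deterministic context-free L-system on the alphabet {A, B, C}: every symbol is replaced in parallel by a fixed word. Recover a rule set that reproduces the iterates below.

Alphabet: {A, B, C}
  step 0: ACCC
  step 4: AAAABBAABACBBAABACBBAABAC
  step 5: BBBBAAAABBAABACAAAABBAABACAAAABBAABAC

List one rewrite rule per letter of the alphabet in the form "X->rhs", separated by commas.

A->B, B->AA, C->AC

  step 4 ⇒ step 5: AAAABBAABACBBAABACBBAABAC ⇒ B·B·B·B·AA·AA·B·B·AA·B·AC·AA·AA·B·B·AA·B·AC·AA·AA·B·B·AA·B·AC
    A ↦ B
    B ↦ AA
    C ↦ AC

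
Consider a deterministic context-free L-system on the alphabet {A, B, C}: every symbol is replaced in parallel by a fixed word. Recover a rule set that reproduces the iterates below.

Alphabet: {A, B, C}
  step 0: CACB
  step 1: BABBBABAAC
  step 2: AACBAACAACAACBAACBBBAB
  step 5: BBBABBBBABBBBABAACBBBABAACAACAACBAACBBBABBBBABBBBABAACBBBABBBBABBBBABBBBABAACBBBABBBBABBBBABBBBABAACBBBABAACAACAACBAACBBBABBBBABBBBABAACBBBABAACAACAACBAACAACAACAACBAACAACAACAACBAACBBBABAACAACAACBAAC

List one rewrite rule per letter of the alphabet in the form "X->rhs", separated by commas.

A->B, B->AAC, C->BAB

  step 1 ⇒ step 2: BABBBABAAC ⇒ AAC·B·AAC·AAC·AAC·B·AAC·B·B·BAB
    A ↦ B
    B ↦ AAC
    C ↦ BAB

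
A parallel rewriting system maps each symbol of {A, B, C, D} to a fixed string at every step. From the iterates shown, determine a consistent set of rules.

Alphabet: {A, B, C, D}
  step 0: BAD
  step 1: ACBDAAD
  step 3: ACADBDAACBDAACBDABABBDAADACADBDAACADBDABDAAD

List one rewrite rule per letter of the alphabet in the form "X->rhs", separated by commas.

  step 0 ⇒ step 1: BAD ⇒ AC·BDA·AD
    A ↦ BDA
    B ↦ AC
    D ↦ AD
    C ↦ BAB  (constrained at step 1)

A->BDA, B->AC, C->BAB, D->AD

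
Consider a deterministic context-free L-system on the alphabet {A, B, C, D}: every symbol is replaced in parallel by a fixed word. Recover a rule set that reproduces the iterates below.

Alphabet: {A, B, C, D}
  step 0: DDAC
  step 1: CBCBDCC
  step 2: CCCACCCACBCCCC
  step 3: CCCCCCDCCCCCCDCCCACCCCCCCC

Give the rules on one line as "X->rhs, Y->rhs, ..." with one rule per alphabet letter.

A->D, B->CA, C->CC, D->CB

  step 2 ⇒ step 3: CCCACCCACBCCCC ⇒ CC·CC·CC·D·CC·CC·CC·D·CC·CA·CC·CC·CC·CC
    A ↦ D
    B ↦ CA
    C ↦ CC
  step 0 ⇒ step 1: DDAC ⇒ CB·CB·D·CC
    D ↦ CB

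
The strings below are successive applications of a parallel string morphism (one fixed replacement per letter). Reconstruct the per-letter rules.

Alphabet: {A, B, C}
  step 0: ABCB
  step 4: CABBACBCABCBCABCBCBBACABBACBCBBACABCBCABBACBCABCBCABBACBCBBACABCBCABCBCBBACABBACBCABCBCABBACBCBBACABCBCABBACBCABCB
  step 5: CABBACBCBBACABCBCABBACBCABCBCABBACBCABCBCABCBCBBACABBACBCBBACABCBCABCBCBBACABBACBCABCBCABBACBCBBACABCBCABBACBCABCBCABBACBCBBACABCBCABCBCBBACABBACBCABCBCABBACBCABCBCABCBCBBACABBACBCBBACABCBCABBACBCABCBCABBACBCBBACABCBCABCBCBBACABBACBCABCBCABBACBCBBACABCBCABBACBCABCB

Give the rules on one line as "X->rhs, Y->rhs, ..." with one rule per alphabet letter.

A->BA, B->CB, C->CAB

  step 4 ⇒ step 5: CABBACBCABCBCABCBCBBACABBACBCBBACABCBCABBACBCABCBCABBACBCBBACABCBCABCBCBBACABBACBCABCBCABBACBCBBACABCBCABBACBCABCB ⇒ CAB·BA·CB·CB·BA·CAB·CB·CAB·BA·CB·CAB·CB·CAB·BA·CB·CAB·CB·CAB·CB·CB·BA·CAB·BA·CB·CB·BA·CAB·CB·CAB·CB·CB·BA·CAB·BA·CB·CAB·CB·CAB·BA·CB·CB·BA·CAB·CB·CAB·BA·CB·CAB·CB·CAB·BA·CB·CB·BA·CAB·CB·CAB·CB·CB·BA·CAB·BA·CB·CAB·CB·CAB·BA·CB·CAB·CB·CAB·CB·CB·BA·CAB·BA·CB·CB·BA·CAB·CB·CAB·BA·CB·CAB·CB·CAB·BA·CB·CB·BA·CAB·CB·CAB·CB·CB·BA·CAB·BA·CB·CAB·CB·CAB·BA·CB·CB·BA·CAB·CB·CAB·BA·CB·CAB·CB
    A ↦ BA
    B ↦ CB
    C ↦ CAB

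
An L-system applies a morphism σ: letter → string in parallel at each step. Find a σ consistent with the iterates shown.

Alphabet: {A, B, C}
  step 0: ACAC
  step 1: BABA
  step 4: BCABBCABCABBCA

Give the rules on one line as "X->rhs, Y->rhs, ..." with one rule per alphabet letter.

  step 0 ⇒ step 1: ACAC ⇒ B·A·B·A
    A ↦ B
    C ↦ A
    B ↦ BC  (constrained at step 1)

A->B, B->BC, C->A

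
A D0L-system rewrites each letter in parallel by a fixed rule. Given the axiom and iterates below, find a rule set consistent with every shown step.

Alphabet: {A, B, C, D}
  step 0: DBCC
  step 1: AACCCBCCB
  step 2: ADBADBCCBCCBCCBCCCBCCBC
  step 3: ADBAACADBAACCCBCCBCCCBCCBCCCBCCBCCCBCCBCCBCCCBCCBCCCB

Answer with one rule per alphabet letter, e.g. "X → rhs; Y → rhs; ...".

A->ADB, B->C, C->CCB, D->AA

  step 2 ⇒ step 3: ADBADBCCBCCBCCBCCCBCCBC ⇒ ADB·AA·C·ADB·AA·C·CCB·CCB·C·CCB·CCB·C·CCB·CCB·C·CCB·CCB·CCB·C·CCB·CCB·C·CCB
    A ↦ ADB
    B ↦ C
    C ↦ CCB
    D ↦ AA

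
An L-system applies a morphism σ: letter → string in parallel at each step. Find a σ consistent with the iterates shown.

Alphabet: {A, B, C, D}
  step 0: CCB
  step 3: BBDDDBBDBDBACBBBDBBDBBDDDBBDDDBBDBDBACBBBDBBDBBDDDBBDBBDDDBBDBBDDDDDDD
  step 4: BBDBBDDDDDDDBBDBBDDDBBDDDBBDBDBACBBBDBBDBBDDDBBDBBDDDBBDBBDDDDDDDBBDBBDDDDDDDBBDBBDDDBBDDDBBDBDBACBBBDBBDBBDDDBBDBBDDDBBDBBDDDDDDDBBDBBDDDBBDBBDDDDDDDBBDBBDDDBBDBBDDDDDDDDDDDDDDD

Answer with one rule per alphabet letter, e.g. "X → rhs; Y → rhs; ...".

  step 3 ⇒ step 4: BBDDDBBDBDBACBBBDBBDBBDDDBBDDDBBDBDBACBBBDBBDBBDDDBBDBBDDDBBDBBDDDDDDD ⇒ BBD·BBD·DD·DD·DD·BBD·BBD·DD·BBD·DD·BBD·BDB·ACB·BBD·BBD·BBD·DD·BBD·BBD·DD·BBD·BBD·DD·DD·DD·BBD·BBD·DD·DD·DD·BBD·BBD·DD·BBD·DD·BBD·BDB·ACB·BBD·BBD·BBD·DD·BBD·BBD·DD·BBD·BBD·DD·DD·DD·BBD·BBD·DD·BBD·BBD·DD·DD·DD·BBD·BBD·DD·BBD·BBD·DD·DD·DD·DD·DD·DD·DD
    A ↦ BDB
    B ↦ BBD
    C ↦ ACB
    D ↦ DD

A->BDB, B->BBD, C->ACB, D->DD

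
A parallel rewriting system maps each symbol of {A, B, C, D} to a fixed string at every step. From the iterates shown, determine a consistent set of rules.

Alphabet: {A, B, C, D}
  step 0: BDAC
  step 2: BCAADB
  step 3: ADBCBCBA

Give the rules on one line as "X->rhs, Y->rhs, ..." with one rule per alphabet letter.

  step 2 ⇒ step 3: BCAADB ⇒ A·D·BC·BC·B·A
    A ↦ BC
    B ↦ A
    C ↦ D
    D ↦ B

A->BC, B->A, C->D, D->B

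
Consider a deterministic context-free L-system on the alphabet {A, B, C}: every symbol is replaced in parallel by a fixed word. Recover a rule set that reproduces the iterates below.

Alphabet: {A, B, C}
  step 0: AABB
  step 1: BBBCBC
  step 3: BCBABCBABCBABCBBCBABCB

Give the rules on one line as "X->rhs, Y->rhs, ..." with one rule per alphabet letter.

A->B, B->BC, C->BA

  step 0 ⇒ step 1: AABB ⇒ B·B·BC·BC
    A ↦ B
    B ↦ BC
    C ↦ BA  (constrained at step 1)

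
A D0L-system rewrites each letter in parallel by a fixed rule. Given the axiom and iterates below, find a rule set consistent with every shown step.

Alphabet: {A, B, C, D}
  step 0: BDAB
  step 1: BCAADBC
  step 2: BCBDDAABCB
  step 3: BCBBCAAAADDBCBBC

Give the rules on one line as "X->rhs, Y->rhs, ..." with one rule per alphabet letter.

A->D, B->BC, C->B, D->AA

  step 2 ⇒ step 3: BCBDDAABCB ⇒ BC·B·BC·AA·AA·D·D·BC·B·BC
    A ↦ D
    B ↦ BC
    C ↦ B
    D ↦ AA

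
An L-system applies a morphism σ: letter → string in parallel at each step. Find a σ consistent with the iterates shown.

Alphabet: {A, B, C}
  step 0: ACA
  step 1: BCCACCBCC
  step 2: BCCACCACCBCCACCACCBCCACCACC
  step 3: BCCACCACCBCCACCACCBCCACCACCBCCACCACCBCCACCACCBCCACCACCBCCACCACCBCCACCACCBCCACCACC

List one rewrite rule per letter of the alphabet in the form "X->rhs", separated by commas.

A->BCC, B->BCC, C->ACC

  step 2 ⇒ step 3: BCCACCACCBCCACCACCBCCACCACC ⇒ BCC·ACC·ACC·BCC·ACC·ACC·BCC·ACC·ACC·BCC·ACC·ACC·BCC·ACC·ACC·BCC·ACC·ACC·BCC·ACC·ACC·BCC·ACC·ACC·BCC·ACC·ACC
    A ↦ BCC
    B ↦ BCC
    C ↦ ACC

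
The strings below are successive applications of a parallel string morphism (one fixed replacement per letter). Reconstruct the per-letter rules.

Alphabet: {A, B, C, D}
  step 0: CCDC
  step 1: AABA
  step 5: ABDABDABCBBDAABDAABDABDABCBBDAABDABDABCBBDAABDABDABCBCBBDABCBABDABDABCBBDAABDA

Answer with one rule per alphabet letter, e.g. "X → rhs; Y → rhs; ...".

A->CB, B->BDA, C->A, D->B

  step 0 ⇒ step 1: CCDC ⇒ A·A·B·A
    C ↦ A
    D ↦ B
    A ↦ CB  (constrained at step 1)
    B ↦ BDA  (constrained at step 1)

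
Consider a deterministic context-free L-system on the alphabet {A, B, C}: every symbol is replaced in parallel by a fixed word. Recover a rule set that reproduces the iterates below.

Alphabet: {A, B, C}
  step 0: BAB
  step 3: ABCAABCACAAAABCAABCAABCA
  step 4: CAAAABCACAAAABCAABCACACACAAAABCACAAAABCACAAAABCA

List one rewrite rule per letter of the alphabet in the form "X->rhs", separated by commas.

A->CA, B->AA, C->AB

  step 3 ⇒ step 4: ABCAABCACAAAABCAABCAABCA ⇒ CA·AA·AB·CA·CA·AA·AB·CA·AB·CA·CA·CA·CA·AA·AB·CA·CA·AA·AB·CA·CA·AA·AB·CA
    A ↦ CA
    B ↦ AA
    C ↦ AB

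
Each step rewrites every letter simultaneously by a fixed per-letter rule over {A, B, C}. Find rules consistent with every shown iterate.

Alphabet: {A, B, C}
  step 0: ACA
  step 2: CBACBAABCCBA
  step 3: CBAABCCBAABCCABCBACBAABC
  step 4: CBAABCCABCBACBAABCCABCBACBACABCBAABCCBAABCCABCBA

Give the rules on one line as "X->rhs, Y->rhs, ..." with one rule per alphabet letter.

  step 3 ⇒ step 4: CBAABCCBAABCCABCBACBAABC ⇒ CBA·AB·C·C·AB·CBA·CBA·AB·C·C·AB·CBA·CBA·C·AB·CBA·AB·C·CBA·AB·C·C·AB·CBA
    A ↦ C
    B ↦ AB
    C ↦ CBA

A->C, B->AB, C->CBA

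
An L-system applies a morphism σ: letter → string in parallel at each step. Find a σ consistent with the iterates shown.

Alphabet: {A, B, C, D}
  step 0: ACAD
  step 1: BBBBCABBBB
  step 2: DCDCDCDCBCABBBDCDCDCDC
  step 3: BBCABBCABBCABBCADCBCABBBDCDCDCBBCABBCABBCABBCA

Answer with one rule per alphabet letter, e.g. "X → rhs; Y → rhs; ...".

  step 2 ⇒ step 3: DCDCDCDCBCABBBDCDCDCDC ⇒ B·BCA·B·BCA·B·BCA·B·BCA·DC·BCA·BBB·DC·DC·DC·B·BCA·B·BCA·B·BCA·B·BCA
    A ↦ BBB
    B ↦ DC
    C ↦ BCA
    D ↦ B

A->BBB, B->DC, C->BCA, D->B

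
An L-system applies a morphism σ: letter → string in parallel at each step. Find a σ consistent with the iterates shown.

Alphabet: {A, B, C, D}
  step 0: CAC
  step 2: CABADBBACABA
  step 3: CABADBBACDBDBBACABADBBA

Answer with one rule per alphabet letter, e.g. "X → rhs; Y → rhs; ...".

  step 2 ⇒ step 3: CABADBBACABA ⇒ CA·BA·DB·BA·C·DB·DB·BA·CA·BA·DB·BA
    A ↦ BA
    B ↦ DB
    C ↦ CA
    D ↦ C

A->BA, B->DB, C->CA, D->C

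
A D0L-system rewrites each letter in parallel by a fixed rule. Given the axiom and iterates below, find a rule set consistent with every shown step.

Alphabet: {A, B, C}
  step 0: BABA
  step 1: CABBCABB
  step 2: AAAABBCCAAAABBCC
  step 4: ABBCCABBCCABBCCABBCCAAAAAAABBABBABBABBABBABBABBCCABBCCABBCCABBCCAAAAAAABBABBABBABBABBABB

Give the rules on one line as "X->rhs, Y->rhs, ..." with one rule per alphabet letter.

  step 1 ⇒ step 2: CABBCABB ⇒ AAA·ABB·C·C·AAA·ABB·C·C
    A ↦ ABB
    B ↦ C
    C ↦ AAA

A->ABB, B->C, C->AAA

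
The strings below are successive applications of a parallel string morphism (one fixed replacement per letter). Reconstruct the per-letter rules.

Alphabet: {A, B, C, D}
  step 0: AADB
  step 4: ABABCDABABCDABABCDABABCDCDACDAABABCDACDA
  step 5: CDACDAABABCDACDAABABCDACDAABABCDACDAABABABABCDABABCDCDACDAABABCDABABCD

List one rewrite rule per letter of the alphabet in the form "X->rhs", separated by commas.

  step 4 ⇒ step 5: ABABCDABABCDABABCDABABCDCDACDAABABCDACDA ⇒ CD·A·CD·A·AB·AB·CD·A·CD·A·AB·AB·CD·A·CD·A·AB·AB·CD·A·CD·A·AB·AB·AB·AB·CD·AB·AB·CD·CD·A·CD·A·AB·AB·CD·AB·AB·CD
    A ↦ CD
    B ↦ A
    C ↦ AB
    D ↦ AB

A->CD, B->A, C->AB, D->AB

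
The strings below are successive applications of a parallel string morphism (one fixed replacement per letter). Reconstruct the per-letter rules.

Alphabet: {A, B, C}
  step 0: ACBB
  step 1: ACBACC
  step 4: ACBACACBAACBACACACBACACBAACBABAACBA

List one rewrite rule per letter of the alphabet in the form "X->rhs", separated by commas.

  step 0 ⇒ step 1: ACBB ⇒ AC·BA·C·C
    A ↦ AC
    B ↦ C
    C ↦ BA

A->AC, B->C, C->BA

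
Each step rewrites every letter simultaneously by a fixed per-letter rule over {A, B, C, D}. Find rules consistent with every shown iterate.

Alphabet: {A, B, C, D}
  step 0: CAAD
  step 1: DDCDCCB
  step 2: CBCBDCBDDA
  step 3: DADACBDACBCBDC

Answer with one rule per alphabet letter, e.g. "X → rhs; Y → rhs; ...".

  step 2 ⇒ step 3: CBCBDCBDDA ⇒ D·A·D·A·CB·D·A·CB·CB·DC
    A ↦ DC
    B ↦ A
    C ↦ D
    D ↦ CB

A->DC, B->A, C->D, D->CB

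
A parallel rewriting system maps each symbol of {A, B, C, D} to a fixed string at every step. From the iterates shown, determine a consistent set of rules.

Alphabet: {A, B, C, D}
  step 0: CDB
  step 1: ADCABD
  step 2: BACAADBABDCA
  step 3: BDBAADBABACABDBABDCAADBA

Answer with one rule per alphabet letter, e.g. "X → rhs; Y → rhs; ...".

  step 2 ⇒ step 3: BACAADBABDCA ⇒ BD·BA·AD·BA·BA·CA·BD·BA·BD·CA·AD·BA
    A ↦ BA
    B ↦ BD
    C ↦ AD
    D ↦ CA

A->BA, B->BD, C->AD, D->CA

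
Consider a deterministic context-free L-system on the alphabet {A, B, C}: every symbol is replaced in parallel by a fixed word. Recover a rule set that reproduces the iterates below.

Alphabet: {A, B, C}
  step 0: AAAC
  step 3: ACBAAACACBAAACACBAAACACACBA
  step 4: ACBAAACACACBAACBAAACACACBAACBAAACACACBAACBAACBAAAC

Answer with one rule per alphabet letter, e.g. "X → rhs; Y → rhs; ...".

  step 3 ⇒ step 4: ACBAAACACBAAACACBAAACACACBA ⇒ AC·BA·A·AC·AC·AC·BA·AC·BA·A·AC·AC·AC·BA·AC·BA·A·AC·AC·AC·BA·AC·BA·AC·BA·A·AC
    A ↦ AC
    B ↦ A
    C ↦ BA

A->AC, B->A, C->BA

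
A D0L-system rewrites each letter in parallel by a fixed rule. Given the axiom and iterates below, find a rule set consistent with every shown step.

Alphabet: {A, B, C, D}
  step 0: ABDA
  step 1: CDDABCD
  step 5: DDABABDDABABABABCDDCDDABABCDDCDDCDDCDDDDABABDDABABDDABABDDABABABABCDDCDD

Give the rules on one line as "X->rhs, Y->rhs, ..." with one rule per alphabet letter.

A->CD, B->D, C->DD, D->AB

  step 0 ⇒ step 1: ABDA ⇒ CD·D·AB·CD
    A ↦ CD
    B ↦ D
    D ↦ AB
    C ↦ DD  (constrained at step 1)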